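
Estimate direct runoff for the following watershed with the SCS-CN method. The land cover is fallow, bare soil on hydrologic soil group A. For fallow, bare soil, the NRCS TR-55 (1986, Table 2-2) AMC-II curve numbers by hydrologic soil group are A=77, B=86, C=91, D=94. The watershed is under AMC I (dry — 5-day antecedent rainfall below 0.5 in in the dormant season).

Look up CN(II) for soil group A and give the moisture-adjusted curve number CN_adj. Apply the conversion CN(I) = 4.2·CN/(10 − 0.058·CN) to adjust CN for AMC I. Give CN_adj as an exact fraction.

NRCS table: fallow, bare soil, soil group A → CN(II) = 77
CN(I) from CN(II)=77: (4.2·77)/(10 − 0.058·77) = 161700/2767 ≈ 58.439

CN_adj = 161700/2767 ≈ 58.439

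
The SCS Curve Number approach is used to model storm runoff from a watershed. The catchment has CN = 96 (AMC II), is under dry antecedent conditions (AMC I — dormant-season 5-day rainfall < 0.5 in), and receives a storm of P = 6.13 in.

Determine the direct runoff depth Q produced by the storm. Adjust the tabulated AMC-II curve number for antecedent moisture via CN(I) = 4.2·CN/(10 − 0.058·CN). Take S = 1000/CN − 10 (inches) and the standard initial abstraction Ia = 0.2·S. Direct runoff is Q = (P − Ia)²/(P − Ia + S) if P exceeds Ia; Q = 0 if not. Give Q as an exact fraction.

Dry (AMC I): CN(I) = 4.2·96/(10 − 0.058·96) = (2016/5)/(554/125) = 25200/277 ≈ 90.975
Max retention: S = 1000/(25200/277) − 10 = 125/126 in (≈ 0.992 in)
Initial abstraction Ia = S/5 = (125/126)/5 = 25/126 ≈ 0.198 in
Since P=6.130 > Ia=0.198: effective rainfall P−Ia = 37369/6300 in
Q = (37369/6300)²/((37369/6300) + 125/126) = (1396442161/39690000)/(43619/6300) = 1396442161/274799700 in ≈ 5.082 in

Q = 1396442161/274799700 in ≈ 5.082 in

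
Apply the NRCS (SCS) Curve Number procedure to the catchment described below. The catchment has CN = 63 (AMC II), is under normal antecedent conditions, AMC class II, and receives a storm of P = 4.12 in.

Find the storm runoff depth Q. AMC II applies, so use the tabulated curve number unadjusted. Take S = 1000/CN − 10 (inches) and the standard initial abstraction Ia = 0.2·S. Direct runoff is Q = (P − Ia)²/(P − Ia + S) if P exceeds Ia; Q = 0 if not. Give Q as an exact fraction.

Q = 21520321/21875175 in ≈ 0.984 in

CN(II) = 63; AMC II needs no correction.
Max retention: S = 1000/63 − 10 = 370/63 in (≈ 5.873 in)
Initial abstraction Ia = S/5 = (370/63)/5 = 74/63 ≈ 1.175 in
Excess rainfall: 4.120 − 1.175 = 2.945 in; P > Ia so Q > 0
Q = (4639/1575)²/((4639/1575) + 370/63) = (21520321/2480625)/(13889/1575) = 21520321/21875175 in ≈ 0.984 in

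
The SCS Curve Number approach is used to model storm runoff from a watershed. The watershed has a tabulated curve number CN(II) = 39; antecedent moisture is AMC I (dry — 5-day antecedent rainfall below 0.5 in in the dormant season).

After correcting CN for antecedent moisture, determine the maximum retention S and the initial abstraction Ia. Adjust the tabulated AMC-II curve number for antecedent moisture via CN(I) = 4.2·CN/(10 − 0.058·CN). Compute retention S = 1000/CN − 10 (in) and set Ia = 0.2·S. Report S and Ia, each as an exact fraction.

S = 30500/819 in ≈ 37.241 in; Ia = 6100/819 in ≈ 7.448 in

Dry (AMC I): CN(I) = 4.2·39/(10 − 0.058·39) = (819/5)/(3869/500) = 81900/3869 ≈ 21.168
S = 1000/(81900/3869) − 10 = 30500/819 in ≈ 37.241 in
Ia = 0.2S: 0.2·37.241 = 7.448 in (exactly 6100/819)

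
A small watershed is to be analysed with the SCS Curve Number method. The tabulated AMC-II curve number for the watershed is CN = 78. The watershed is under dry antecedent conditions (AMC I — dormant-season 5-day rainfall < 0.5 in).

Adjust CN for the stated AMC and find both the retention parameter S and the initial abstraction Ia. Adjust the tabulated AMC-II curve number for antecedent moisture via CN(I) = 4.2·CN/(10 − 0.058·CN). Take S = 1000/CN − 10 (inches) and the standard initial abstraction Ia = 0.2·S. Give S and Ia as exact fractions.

S = 5500/819 in ≈ 6.716 in; Ia = 1100/819 in ≈ 1.343 in

Dry (AMC I): CN(I) = 4.2·78/(10 − 0.058·78) = (1638/5)/(1369/250) = 81900/1369 ≈ 59.825
Retention S: 1000/CN − 10 with CN=59.825 → S = 5500/819 ≈ 6.716 in
Ia = 0.2·(5500/819) = 1100/819 in ≈ 1.343 in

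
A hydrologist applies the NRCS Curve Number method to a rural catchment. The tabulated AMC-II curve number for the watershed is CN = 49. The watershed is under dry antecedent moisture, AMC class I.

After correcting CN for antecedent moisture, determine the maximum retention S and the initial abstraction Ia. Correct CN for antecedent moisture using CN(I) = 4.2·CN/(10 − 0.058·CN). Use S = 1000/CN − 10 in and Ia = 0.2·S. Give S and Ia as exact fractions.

Adjust CN=49 to AMC I: 4.2·49/(10 − 0.058·49) → (1029/5) ÷ (3579/500) = 34300/1193 ≈ 28.751
Max retention: S = 1000/(34300/1193) − 10 = 8500/343 in (≈ 24.781 in)
Initial abstraction Ia = S/5 = (8500/343)/5 = 1700/343 ≈ 4.956 in

S = 8500/343 in ≈ 24.781 in; Ia = 1700/343 in ≈ 4.956 in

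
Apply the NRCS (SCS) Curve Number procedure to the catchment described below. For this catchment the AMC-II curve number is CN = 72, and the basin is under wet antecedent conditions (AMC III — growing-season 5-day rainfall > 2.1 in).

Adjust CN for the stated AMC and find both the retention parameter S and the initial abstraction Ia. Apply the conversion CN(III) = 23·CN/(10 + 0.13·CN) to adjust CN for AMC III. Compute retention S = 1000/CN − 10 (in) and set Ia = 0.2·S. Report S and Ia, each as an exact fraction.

S = 350/207 in ≈ 1.691 in; Ia = 70/207 in ≈ 0.338 in

CN(III) from CN(II)=72: (23·72)/(10 + 0.13·72) = 10350/121 ≈ 85.537
Retention S: 1000/CN − 10 with CN=85.537 → S = 350/207 ≈ 1.691 in
Ia = 0.2S: 0.2·1.691 = 0.338 in (exactly 70/207)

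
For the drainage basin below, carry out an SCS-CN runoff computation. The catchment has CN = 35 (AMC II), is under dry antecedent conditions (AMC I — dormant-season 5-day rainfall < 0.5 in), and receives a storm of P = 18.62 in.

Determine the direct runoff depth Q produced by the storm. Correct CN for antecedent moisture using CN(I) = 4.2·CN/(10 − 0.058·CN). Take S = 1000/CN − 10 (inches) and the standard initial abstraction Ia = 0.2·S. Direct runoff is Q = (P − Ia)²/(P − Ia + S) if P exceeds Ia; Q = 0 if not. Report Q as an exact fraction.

Q = 5163428449/2916898950 in ≈ 1.770 in

Dry (AMC I): CN(I) = 4.2·35/(10 − 0.058·35) = 147/(797/100) = 14700/797 ≈ 18.444
S = 1000/(14700/797) − 10 = 6500/147 in ≈ 44.218 in
Initial abstraction Ia = S/5 = (6500/147)/5 = 1300/147 ≈ 8.844 in
Since P=18.620 > Ia=8.844: effective rainfall P−Ia = 71857/7350 in
Q: (71857/7350)² ÷ (396857/7350) = 5163428449/2916898950 in (≈ 1.770 in)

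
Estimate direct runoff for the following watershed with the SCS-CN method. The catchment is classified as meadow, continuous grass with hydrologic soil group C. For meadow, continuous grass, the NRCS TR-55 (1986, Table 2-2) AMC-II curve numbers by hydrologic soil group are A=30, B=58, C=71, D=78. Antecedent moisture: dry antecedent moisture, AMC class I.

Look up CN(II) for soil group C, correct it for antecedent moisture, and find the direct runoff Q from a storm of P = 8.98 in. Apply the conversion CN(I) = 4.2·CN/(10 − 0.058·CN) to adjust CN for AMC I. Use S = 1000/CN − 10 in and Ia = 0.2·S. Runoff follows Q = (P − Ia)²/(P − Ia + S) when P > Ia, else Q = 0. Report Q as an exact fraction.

NRCS table: meadow, continuous grass, soil group C → CN(II) = 71
Adjust CN=71 to AMC I: 4.2·71/(10 − 0.058·71) → (1491/5) ÷ (2941/500) = 149100/2941 ≈ 50.697
S = 1000/(149100/2941) − 10 = 14500/1491 in ≈ 9.725 in
Ia = 0.2S: 0.2·9.725 = 1.945 in (exactly 2900/1491)
Excess rainfall: 8.980 − 1.945 = 7.035 in; P > Ia so Q > 0
Q = (524459/74550)²/((524459/74550) + 14500/1491) = (275057242681/5557702500)/(1249459/74550) = 275057242681/93147168450 in ≈ 2.953 in

Q = 275057242681/93147168450 in ≈ 2.953 in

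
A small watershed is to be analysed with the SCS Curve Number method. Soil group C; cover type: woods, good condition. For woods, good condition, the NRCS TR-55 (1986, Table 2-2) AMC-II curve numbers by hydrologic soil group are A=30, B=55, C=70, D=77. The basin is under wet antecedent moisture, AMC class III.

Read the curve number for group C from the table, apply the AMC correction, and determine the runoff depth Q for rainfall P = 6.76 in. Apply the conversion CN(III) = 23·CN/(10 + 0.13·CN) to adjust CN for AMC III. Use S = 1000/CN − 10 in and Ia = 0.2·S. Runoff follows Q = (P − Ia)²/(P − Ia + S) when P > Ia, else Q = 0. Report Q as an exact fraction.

Q = 660952681/133666225 in ≈ 4.945 in

NRCS table: woods, good condition, soil group C → CN(II) = 70
Adjust CN=70 to AMC III: 23·70/(10 + 0.13·70) → 1610 ÷ (191/10) = 16100/191 ≈ 84.293
Max retention: S = 1000/(16100/191) − 10 = 300/161 in (≈ 1.863 in)
Initial abstraction Ia = S/5 = (300/161)/5 = 60/161 ≈ 0.373 in
Since P=6.760 > Ia=0.373: effective rainfall P−Ia = 25709/4025 in
Q: (25709/4025)² ÷ (33209/4025) = 660952681/133666225 in (≈ 4.945 in)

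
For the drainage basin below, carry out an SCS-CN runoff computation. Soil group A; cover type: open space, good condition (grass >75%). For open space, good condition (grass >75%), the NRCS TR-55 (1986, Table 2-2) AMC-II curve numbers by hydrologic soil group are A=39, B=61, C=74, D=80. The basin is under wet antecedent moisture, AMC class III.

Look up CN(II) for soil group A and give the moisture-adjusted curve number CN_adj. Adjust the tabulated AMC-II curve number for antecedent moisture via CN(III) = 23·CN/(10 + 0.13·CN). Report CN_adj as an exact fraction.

CN_adj = 89700/1507 ≈ 59.522

NRCS table: open space, good condition (grass >75%), soil group A → CN(II) = 39
Adjust CN=39 to AMC III: 23·39/(10 + 0.13·39) → 897 ÷ (1507/100) = 89700/1507 ≈ 59.522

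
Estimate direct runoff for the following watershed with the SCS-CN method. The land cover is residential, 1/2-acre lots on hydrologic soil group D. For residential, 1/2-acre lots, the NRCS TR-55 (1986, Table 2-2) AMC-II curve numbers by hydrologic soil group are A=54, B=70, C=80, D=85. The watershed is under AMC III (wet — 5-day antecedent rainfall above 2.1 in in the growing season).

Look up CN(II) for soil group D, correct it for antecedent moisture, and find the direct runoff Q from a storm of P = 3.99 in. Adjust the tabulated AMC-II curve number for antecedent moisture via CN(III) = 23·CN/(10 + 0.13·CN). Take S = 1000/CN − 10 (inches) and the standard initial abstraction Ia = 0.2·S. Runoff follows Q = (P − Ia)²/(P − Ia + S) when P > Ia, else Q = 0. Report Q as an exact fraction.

NRCS table: residential, 1/2-acre lots, soil group D → CN(II) = 85
CN(III) from CN(II)=85: (23·85)/(10 + 0.13·85) = 39100/421 ≈ 92.874
Max retention: S = 1000/(39100/421) − 10 = 300/391 in (≈ 0.767 in)
Initial abstraction Ia = S/5 = (300/391)/5 = 60/391 ≈ 0.153 in
P − Ia = 3.990 − 0.153 = 150009/39100 ≈ 3.837 in (> 0, runoff occurs)
Q = (150009/39100)²/((150009/39100) + 300/391) = (22502700081/1528810000)/(180009/39100) = 2500300009/782039100 in ≈ 3.197 in

Q = 2500300009/782039100 in ≈ 3.197 in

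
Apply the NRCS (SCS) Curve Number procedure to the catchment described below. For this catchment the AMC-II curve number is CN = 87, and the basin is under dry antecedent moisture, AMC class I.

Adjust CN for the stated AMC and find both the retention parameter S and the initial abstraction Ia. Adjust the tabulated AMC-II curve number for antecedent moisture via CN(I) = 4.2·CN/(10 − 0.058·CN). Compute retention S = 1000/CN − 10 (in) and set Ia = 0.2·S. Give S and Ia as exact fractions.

CN(I) from CN(II)=87: (4.2·87)/(10 − 0.058·87) = 182700/2477 ≈ 73.759
S = 1000/(182700/2477) − 10 = 6500/1827 in ≈ 3.558 in
Ia = 0.2S: 0.2·3.558 = 0.712 in (exactly 1300/1827)

S = 6500/1827 in ≈ 3.558 in; Ia = 1300/1827 in ≈ 0.712 in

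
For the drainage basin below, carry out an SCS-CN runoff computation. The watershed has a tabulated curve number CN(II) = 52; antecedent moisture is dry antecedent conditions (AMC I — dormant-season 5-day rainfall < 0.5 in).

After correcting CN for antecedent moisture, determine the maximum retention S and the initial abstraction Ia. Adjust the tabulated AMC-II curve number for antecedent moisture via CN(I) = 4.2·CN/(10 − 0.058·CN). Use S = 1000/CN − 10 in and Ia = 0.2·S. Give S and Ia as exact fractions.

Dry (AMC I): CN(I) = 4.2·52/(10 − 0.058·52) = (1092/5)/(873/125) = 9100/291 ≈ 31.271
S = 1000/(9100/291) − 10 = 2000/91 in ≈ 21.978 in
Ia = 0.2S: 0.2·21.978 = 4.396 in (exactly 400/91)

S = 2000/91 in ≈ 21.978 in; Ia = 400/91 in ≈ 4.396 in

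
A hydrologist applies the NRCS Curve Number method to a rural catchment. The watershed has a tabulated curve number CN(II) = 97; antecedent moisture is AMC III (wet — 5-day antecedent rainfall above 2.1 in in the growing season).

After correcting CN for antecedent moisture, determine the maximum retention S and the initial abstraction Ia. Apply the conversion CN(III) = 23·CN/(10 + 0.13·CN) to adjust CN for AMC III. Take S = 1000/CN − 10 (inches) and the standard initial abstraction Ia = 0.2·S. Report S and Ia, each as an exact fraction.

S = 300/2231 in ≈ 0.134 in; Ia = 60/2231 in ≈ 0.027 in

CN(III) from CN(II)=97: (23·97)/(10 + 0.13·97) = 223100/2261 ≈ 98.673
S = 1000/(223100/2261) − 10 = 300/2231 in ≈ 0.134 in
Ia = 0.2·(300/2231) = 60/2231 in ≈ 0.027 in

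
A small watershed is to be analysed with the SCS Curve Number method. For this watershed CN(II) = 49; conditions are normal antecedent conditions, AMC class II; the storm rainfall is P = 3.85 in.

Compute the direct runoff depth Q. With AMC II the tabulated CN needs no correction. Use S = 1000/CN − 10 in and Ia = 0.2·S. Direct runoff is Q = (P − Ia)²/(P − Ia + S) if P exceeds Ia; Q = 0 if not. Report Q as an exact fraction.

CN(II) = 49; AMC II needs no correction.
S = 1000/49 − 10 = 510/49 in ≈ 10.408 in
Ia = 0.2S: 0.2·10.408 = 2.082 in (exactly 102/49)
P − Ia = 3.850 − 2.082 = 1733/980 ≈ 1.768 in (> 0, runoff occurs)
Q: (1733/980)² ÷ (11933/980) = 3003289/11694340 in (≈ 0.257 in)

Q = 3003289/11694340 in ≈ 0.257 in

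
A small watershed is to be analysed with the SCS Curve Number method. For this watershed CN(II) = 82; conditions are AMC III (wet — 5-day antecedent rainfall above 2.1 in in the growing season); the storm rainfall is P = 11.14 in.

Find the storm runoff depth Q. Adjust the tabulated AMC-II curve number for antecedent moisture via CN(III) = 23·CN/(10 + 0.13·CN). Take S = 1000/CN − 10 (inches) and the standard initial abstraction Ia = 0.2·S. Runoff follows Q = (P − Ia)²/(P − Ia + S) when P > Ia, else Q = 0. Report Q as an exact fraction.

Adjust CN=82 to AMC III: 23·82/(10 + 0.13·82) → 1886 ÷ (1033/50) = 94300/1033 ≈ 91.288
Max retention: S = 1000/(94300/1033) − 10 = 900/943 in (≈ 0.954 in)
Ia = 0.2·(900/943) = 180/943 in ≈ 0.191 in
P − Ia = 11.140 − 0.191 = 516251/47150 ≈ 10.949 in (> 0, runoff occurs)
Runoff Q = (P−Ia)²/(P−Ia+S) = (10.949)²/(10.949+0.954) = 266515095001/26462984650 ≈ 10.071 in

Q = 266515095001/26462984650 in ≈ 10.071 in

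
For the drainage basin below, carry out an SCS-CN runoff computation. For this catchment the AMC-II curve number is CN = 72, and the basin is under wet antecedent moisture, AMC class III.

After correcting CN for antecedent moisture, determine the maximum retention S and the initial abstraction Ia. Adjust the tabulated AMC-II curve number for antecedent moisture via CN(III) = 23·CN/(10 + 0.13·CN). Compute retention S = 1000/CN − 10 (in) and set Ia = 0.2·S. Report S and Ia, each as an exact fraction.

S = 350/207 in ≈ 1.691 in; Ia = 70/207 in ≈ 0.338 in

Adjust CN=72 to AMC III: 23·72/(10 + 0.13·72) → 1656 ÷ (484/25) = 10350/121 ≈ 85.537
Max retention: S = 1000/(10350/121) − 10 = 350/207 in (≈ 1.691 in)
Ia = 0.2S: 0.2·1.691 = 0.338 in (exactly 70/207)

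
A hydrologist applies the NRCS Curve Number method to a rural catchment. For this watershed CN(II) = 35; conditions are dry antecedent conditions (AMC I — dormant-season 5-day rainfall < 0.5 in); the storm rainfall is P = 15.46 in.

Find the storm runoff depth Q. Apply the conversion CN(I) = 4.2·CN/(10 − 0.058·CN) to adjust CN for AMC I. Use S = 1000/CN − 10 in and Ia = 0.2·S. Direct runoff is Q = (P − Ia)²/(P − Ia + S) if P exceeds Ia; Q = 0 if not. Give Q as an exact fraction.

Adjust CN=35 to AMC I: 4.2·35/(10 − 0.058·35) → 147 ÷ (797/100) = 14700/797 ≈ 18.444
Retention S: 1000/CN − 10 with CN=18.444 → S = 6500/147 ≈ 44.218 in
Initial abstraction Ia = S/5 = (6500/147)/5 = 1300/147 ≈ 8.844 in
Since P=15.460 > Ia=8.844: effective rainfall P−Ia = 48631/7350 in
Q: (48631/7350)² ÷ (373631/7350) = 2364974161/2746187850 in (≈ 0.861 in)

Q = 2364974161/2746187850 in ≈ 0.861 in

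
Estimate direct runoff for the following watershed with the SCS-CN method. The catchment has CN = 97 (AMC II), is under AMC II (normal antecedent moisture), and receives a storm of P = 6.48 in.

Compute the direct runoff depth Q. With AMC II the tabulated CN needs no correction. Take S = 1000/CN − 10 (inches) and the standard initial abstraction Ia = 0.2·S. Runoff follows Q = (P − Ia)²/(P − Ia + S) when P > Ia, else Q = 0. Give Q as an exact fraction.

Average conditions: CN = 97 (no AMC adjustment).
S = 1000/97 − 10 = 30/97 in ≈ 0.309 in
Ia = 0.2·(30/97) = 6/97 in ≈ 0.062 in
P − Ia = 6.480 − 0.062 = 15564/2425 ≈ 6.418 in (> 0, runoff occurs)
Q = (15564/2425)²/((15564/2425) + 30/97) = (242238096/5880625)/(16314/2425) = 40373016/6593575 in ≈ 6.123 in

Q = 40373016/6593575 in ≈ 6.123 in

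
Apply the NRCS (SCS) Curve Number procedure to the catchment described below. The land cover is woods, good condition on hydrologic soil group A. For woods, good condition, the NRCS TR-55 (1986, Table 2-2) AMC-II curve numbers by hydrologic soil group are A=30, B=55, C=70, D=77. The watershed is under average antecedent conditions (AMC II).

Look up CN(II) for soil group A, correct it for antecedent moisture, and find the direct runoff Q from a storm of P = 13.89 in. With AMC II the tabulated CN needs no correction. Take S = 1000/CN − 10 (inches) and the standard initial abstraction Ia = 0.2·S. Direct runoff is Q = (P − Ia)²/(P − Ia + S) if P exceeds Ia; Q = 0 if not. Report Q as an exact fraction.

Q = 7656289/2930100 in ≈ 2.613 in

NRCS table: woods, good condition, soil group A → CN(II) = 30
CN(II) = 30; AMC II needs no correction.
Max retention: S = 1000/30 − 10 = 70/3 in (≈ 23.333 in)
Initial abstraction Ia = S/5 = (70/3)/5 = 14/3 ≈ 4.667 in
Since P=13.890 > Ia=4.667: effective rainfall P−Ia = 2767/300 in
Runoff Q = (P−Ia)²/(P−Ia+S) = (9.223)²/(9.223+23.333) = 7656289/2930100 ≈ 2.613 in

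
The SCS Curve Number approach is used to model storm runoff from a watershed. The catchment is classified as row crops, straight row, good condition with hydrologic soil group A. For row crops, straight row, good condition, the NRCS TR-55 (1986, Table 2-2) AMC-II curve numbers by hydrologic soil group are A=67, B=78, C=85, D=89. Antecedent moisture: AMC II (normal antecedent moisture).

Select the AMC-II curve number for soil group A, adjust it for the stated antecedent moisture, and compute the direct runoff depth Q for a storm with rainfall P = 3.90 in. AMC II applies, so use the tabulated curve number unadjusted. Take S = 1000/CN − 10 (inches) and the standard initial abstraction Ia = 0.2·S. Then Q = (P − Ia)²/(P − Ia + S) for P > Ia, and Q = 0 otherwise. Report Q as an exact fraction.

Q = 1271403/1173170 in ≈ 1.084 in

NRCS table: row crops, straight row, good condition, soil group A → CN(II) = 67
CN(II) = 67; AMC II needs no correction.
Max retention: S = 1000/67 − 10 = 330/67 in (≈ 4.925 in)
Ia = 0.2S: 0.2·4.925 = 0.985 in (exactly 66/67)
Excess rainfall: 3.900 − 0.985 = 2.915 in; P > Ia so Q > 0
Q = (1953/670)²/((1953/670) + 330/67) = (3814209/448900)/(5253/670) = 1271403/1173170 in ≈ 1.084 in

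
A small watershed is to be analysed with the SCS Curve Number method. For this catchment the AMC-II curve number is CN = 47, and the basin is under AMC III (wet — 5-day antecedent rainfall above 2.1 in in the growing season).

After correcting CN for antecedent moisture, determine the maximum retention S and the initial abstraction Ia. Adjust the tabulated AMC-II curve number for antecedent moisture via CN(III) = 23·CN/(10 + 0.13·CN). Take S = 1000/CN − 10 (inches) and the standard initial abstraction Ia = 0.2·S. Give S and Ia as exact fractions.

S = 5300/1081 in ≈ 4.903 in; Ia = 1060/1081 in ≈ 0.981 in

Adjust CN=47 to AMC III: 23·47/(10 + 0.13·47) → 1081 ÷ (1611/100) = 108100/1611 ≈ 67.101
S = 1000/(108100/1611) − 10 = 5300/1081 in ≈ 4.903 in
Ia = 0.2·(5300/1081) = 1060/1081 in ≈ 0.981 in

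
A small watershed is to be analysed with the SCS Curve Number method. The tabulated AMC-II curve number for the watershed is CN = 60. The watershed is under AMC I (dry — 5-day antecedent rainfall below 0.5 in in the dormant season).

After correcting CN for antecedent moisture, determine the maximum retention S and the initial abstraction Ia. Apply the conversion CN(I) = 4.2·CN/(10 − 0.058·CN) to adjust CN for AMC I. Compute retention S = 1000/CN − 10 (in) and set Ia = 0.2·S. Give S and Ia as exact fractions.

Dry (AMC I): CN(I) = 4.2·60/(10 − 0.058·60) = 252/(163/25) = 6300/163 ≈ 38.650
Max retention: S = 1000/(6300/163) − 10 = 1000/63 in (≈ 15.873 in)
Ia = 0.2S: 0.2·15.873 = 3.175 in (exactly 200/63)

S = 1000/63 in ≈ 15.873 in; Ia = 200/63 in ≈ 3.175 in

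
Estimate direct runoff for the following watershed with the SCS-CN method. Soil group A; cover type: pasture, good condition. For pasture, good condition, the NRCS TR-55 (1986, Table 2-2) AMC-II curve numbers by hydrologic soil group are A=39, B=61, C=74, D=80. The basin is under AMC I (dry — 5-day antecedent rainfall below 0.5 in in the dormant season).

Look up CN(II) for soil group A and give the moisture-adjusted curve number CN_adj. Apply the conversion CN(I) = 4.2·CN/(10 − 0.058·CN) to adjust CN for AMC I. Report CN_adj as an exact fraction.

NRCS table: pasture, good condition, soil group A → CN(II) = 39
CN(I) from CN(II)=39: (4.2·39)/(10 − 0.058·39) = 81900/3869 ≈ 21.168

CN_adj = 81900/3869 ≈ 21.168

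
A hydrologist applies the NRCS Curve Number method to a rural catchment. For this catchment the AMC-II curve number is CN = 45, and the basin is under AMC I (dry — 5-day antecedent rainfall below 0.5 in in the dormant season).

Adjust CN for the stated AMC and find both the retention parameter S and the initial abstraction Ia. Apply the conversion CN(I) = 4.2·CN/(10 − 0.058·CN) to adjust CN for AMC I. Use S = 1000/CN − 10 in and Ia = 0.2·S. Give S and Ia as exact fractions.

Adjust CN=45 to AMC I: 4.2·45/(10 − 0.058·45) → 189 ÷ (739/100) = 18900/739 ≈ 25.575
Retention S: 1000/CN − 10 with CN=25.575 → S = 5500/189 ≈ 29.101 in
Initial abstraction Ia = S/5 = (5500/189)/5 = 1100/189 ≈ 5.820 in

S = 5500/189 in ≈ 29.101 in; Ia = 1100/189 in ≈ 5.820 in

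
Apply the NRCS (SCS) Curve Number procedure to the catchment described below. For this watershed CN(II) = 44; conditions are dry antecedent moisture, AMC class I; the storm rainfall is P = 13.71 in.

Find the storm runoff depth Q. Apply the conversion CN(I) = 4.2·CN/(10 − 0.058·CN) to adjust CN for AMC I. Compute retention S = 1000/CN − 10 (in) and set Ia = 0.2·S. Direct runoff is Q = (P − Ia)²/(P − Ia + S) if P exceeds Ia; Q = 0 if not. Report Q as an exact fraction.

Dry (AMC I): CN(I) = 4.2·44/(10 − 0.058·44) = (924/5)/(931/125) = 3300/133 ≈ 24.812
Max retention: S = 1000/(3300/133) − 10 = 1000/33 in (≈ 30.303 in)
Initial abstraction Ia = S/5 = (1000/33)/5 = 200/33 ≈ 6.061 in
Since P=13.710 > Ia=6.061: effective rainfall P−Ia = 25243/3300 in
Runoff Q = (P−Ia)²/(P−Ia+S) = (7.649)²/(7.649+30.303) = 637209049/413301900 ≈ 1.542 in

Q = 637209049/413301900 in ≈ 1.542 in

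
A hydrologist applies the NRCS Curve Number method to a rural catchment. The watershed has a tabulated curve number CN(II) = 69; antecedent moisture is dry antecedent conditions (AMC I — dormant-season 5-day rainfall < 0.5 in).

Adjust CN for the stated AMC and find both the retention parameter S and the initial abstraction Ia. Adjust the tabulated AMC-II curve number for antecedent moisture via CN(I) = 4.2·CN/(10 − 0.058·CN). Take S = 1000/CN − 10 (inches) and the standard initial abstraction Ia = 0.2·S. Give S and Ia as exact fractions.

Dry (AMC I): CN(I) = 4.2·69/(10 − 0.058·69) = (1449/5)/(2999/500) = 144900/2999 ≈ 48.316
Retention S: 1000/CN − 10 with CN=48.316 → S = 15500/1449 ≈ 10.697 in
Initial abstraction Ia = S/5 = (15500/1449)/5 = 3100/1449 ≈ 2.139 in

S = 15500/1449 in ≈ 10.697 in; Ia = 3100/1449 in ≈ 2.139 in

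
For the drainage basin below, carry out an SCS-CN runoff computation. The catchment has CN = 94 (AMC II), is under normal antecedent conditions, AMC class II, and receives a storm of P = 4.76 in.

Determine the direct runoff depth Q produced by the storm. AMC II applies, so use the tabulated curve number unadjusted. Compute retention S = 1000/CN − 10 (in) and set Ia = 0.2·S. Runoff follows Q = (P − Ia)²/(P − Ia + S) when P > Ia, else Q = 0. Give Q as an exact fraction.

Average conditions: CN = 94 (no AMC adjustment).
Retention S: 1000/CN − 10 with CN=94.000 → S = 30/47 ≈ 0.638 in
Ia = 0.2·(30/47) = 6/47 in ≈ 0.128 in
Excess rainfall: 4.760 − 0.128 = 4.632 in; P > Ia so Q > 0
Q = (5443/1175)²/((5443/1175) + 30/47) = (29626249/1380625)/(6193/1175) = 29626249/7276775 in ≈ 4.071 in

Q = 29626249/7276775 in ≈ 4.071 in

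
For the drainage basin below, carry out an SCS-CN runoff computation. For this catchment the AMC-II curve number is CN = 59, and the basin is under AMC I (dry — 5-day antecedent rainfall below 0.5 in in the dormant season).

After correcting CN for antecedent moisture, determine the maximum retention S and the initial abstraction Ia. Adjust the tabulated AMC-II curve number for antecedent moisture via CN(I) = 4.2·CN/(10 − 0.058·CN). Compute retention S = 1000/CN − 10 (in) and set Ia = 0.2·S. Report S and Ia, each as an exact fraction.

CN(I) from CN(II)=59: (4.2·59)/(10 − 0.058·59) = 123900/3289 ≈ 37.671
Retention S: 1000/CN − 10 with CN=37.671 → S = 20500/1239 ≈ 16.546 in
Ia = 0.2S: 0.2·16.546 = 3.309 in (exactly 4100/1239)

S = 20500/1239 in ≈ 16.546 in; Ia = 4100/1239 in ≈ 3.309 in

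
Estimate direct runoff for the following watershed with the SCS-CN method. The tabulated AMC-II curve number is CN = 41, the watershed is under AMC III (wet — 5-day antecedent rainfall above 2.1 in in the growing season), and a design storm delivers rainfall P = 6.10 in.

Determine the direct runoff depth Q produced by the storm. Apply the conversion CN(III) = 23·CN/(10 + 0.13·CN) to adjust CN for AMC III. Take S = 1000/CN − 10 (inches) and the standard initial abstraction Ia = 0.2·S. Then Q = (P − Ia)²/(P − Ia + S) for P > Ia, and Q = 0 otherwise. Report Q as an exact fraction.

Q = 2090592729/987537890 in ≈ 2.117 in

Wet (AMC III): CN(III) = 23·41/(10 + 0.13·41) = 943/(1533/100) = 94300/1533 ≈ 61.513
S = 1000/(94300/1533) − 10 = 5900/943 in ≈ 6.257 in
Ia = 0.2·(5900/943) = 1180/943 in ≈ 1.251 in
Since P=6.100 > Ia=1.251: effective rainfall P−Ia = 45723/9430 in
Q = (45723/9430)²/((45723/9430) + 5900/943) = (2090592729/88924900)/(104723/9430) = 2090592729/987537890 in ≈ 2.117 in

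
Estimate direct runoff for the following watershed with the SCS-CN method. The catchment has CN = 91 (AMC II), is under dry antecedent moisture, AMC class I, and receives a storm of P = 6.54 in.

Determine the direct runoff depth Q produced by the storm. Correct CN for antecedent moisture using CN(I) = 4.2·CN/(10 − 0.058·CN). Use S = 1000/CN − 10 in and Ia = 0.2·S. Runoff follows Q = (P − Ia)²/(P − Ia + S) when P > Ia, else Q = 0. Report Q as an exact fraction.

Q = 4151611489/949480350 in ≈ 4.373 in

Adjust CN=91 to AMC I: 4.2·91/(10 − 0.058·91) → (1911/5) ÷ (2361/500) = 63700/787 ≈ 80.940
Max retention: S = 1000/(63700/787) − 10 = 1500/637 in (≈ 2.355 in)
Ia = 0.2·(1500/637) = 300/637 in ≈ 0.471 in
Excess rainfall: 6.540 − 0.471 = 6.069 in; P > Ia so Q > 0
Q: (193299/31850)² ÷ (268299/31850) = 4151611489/949480350 in (≈ 4.373 in)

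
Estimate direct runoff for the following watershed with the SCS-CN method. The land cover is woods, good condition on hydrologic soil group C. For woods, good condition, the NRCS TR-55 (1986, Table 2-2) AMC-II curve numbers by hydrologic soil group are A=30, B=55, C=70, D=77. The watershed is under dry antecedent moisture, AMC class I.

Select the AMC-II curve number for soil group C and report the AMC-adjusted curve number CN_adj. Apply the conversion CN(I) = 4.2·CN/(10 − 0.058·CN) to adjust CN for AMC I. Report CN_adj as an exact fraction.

CN_adj = 4900/99 ≈ 49.495

NRCS table: woods, good condition, soil group C → CN(II) = 70
Dry (AMC I): CN(I) = 4.2·70/(10 − 0.058·70) = 294/(297/50) = 4900/99 ≈ 49.495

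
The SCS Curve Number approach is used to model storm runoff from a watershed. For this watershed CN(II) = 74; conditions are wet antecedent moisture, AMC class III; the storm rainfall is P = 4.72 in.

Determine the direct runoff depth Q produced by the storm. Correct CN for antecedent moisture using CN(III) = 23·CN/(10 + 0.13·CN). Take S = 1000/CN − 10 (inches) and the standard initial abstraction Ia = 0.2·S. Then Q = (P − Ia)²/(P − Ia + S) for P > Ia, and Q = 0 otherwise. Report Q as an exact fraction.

Adjust CN=74 to AMC III: 23·74/(10 + 0.13·74) → 1702 ÷ (981/50) = 85100/981 ≈ 86.748
Max retention: S = 1000/(85100/981) − 10 = 1300/851 in (≈ 1.528 in)
Ia = 0.2·(1300/851) = 260/851 in ≈ 0.306 in
P − Ia = 4.720 − 0.306 = 93918/21275 ≈ 4.414 in (> 0, runoff occurs)
Runoff Q = (P−Ia)²/(P−Ia+S) = (4.414)²/(4.414+1.528) = 4410295362/1344771475 ≈ 3.280 in

Q = 4410295362/1344771475 in ≈ 3.280 in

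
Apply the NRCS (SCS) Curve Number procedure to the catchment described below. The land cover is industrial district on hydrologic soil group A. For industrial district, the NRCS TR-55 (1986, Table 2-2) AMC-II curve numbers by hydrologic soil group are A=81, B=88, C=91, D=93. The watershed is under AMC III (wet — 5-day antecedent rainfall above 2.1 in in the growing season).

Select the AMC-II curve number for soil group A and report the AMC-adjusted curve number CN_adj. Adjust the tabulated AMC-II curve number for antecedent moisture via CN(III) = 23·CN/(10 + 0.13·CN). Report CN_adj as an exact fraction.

CN_adj = 186300/2053 ≈ 90.745

NRCS table: industrial district, soil group A → CN(II) = 81
Adjust CN=81 to AMC III: 23·81/(10 + 0.13·81) → 1863 ÷ (2053/100) = 186300/2053 ≈ 90.745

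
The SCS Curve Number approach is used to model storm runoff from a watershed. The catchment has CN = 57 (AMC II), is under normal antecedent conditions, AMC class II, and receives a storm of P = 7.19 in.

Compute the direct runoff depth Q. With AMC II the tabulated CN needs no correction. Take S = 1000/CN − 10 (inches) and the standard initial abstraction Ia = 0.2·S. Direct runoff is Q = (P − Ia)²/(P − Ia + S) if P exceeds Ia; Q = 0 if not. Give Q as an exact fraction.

Average conditions: CN = 57 (no AMC adjustment).
S = 1000/57 − 10 = 430/57 in ≈ 7.544 in
Ia = 0.2S: 0.2·7.544 = 1.509 in (exactly 86/57)
P − Ia = 7.190 − 1.509 = 32383/5700 ≈ 5.681 in (> 0, runoff occurs)
Q: (32383/5700)² ÷ (75383/5700) = 1048658689/429683100 in (≈ 2.441 in)

Q = 1048658689/429683100 in ≈ 2.441 in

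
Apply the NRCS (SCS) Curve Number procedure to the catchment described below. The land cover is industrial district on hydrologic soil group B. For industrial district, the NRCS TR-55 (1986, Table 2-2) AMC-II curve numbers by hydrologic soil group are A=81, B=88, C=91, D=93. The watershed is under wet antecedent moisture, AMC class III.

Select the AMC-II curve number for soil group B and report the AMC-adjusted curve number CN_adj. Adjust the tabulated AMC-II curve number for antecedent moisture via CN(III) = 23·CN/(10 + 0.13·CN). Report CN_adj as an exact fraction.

NRCS table: industrial district, soil group B → CN(II) = 88
Adjust CN=88 to AMC III: 23·88/(10 + 0.13·88) → 2024 ÷ (536/25) = 6325/67 ≈ 94.403

CN_adj = 6325/67 ≈ 94.403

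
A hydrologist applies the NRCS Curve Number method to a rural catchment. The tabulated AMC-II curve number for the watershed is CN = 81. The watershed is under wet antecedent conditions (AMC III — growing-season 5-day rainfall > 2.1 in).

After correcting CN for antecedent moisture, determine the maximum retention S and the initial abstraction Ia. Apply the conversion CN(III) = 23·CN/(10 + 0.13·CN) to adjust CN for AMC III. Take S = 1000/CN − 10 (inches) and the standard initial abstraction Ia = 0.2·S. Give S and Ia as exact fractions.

S = 1900/1863 in ≈ 1.020 in; Ia = 380/1863 in ≈ 0.204 in

Adjust CN=81 to AMC III: 23·81/(10 + 0.13·81) → 1863 ÷ (2053/100) = 186300/2053 ≈ 90.745
Max retention: S = 1000/(186300/2053) − 10 = 1900/1863 in (≈ 1.020 in)
Initial abstraction Ia = S/5 = (1900/1863)/5 = 380/1863 ≈ 0.204 in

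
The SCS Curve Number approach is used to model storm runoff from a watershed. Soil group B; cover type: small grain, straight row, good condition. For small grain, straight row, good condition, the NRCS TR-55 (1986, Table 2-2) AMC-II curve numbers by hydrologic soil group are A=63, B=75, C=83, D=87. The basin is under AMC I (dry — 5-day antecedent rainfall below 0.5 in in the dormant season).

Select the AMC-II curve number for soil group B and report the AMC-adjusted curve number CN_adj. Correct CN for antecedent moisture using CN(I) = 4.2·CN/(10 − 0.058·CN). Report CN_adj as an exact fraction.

NRCS table: small grain, straight row, good condition, soil group B → CN(II) = 75
Adjust CN=75 to AMC I: 4.2·75/(10 − 0.058·75) → 315 ÷ (113/20) = 6300/113 ≈ 55.752

CN_adj = 6300/113 ≈ 55.752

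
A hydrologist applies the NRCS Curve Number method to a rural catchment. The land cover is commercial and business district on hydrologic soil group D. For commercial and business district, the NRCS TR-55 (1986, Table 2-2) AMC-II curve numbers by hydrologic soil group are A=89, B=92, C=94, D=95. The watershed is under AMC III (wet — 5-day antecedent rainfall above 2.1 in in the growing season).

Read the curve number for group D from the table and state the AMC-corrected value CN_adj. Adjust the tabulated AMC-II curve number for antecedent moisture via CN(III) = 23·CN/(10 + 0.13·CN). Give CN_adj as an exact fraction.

NRCS table: commercial and business district, soil group D → CN(II) = 95
Adjust CN=95 to AMC III: 23·95/(10 + 0.13·95) → 2185 ÷ (447/20) = 43700/447 ≈ 97.763

CN_adj = 43700/447 ≈ 97.763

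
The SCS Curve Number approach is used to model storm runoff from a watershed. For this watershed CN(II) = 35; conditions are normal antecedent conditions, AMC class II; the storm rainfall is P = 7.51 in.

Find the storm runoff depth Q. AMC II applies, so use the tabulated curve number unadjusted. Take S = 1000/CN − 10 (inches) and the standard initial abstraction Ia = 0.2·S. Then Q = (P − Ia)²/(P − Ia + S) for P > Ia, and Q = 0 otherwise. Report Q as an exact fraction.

Q = 7059649/10959900 in ≈ 0.644 in

Average conditions: CN = 35 (no AMC adjustment).
S = 1000/35 − 10 = 130/7 in ≈ 18.571 in
Initial abstraction Ia = S/5 = (130/7)/5 = 26/7 ≈ 3.714 in
Since P=7.510 > Ia=3.714: effective rainfall P−Ia = 2657/700 in
Q: (2657/700)² ÷ (15657/700) = 7059649/10959900 in (≈ 0.644 in)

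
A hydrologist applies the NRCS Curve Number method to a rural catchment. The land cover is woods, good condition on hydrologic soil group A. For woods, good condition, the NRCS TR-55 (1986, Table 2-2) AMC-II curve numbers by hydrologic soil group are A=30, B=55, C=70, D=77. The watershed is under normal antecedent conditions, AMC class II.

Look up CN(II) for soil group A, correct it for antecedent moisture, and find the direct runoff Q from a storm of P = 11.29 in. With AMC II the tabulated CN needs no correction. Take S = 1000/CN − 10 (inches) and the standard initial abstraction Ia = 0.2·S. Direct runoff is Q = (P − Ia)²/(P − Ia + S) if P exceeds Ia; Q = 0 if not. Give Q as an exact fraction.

Q = 3948169/2696100 in ≈ 1.464 in

NRCS table: woods, good condition, soil group A → CN(II) = 30
Average conditions: CN = 30 (no AMC adjustment).
Retention S: 1000/CN − 10 with CN=30.000 → S = 70/3 ≈ 23.333 in
Ia = 0.2S: 0.2·23.333 = 4.667 in (exactly 14/3)
Since P=11.290 > Ia=4.667: effective rainfall P−Ia = 1987/300 in
Q = (1987/300)²/((1987/300) + 70/3) = (3948169/90000)/(8987/300) = 3948169/2696100 in ≈ 1.464 in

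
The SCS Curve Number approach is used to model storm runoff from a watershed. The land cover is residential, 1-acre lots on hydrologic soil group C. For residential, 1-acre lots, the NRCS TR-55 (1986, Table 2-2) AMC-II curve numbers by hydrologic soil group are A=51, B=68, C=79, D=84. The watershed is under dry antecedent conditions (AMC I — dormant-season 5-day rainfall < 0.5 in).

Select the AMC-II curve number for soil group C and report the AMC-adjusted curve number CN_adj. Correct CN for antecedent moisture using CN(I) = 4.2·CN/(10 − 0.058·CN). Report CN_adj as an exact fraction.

CN_adj = 7900/129 ≈ 61.240

NRCS table: residential, 1-acre lots, soil group C → CN(II) = 79
Adjust CN=79 to AMC I: 4.2·79/(10 − 0.058·79) → (1659/5) ÷ (2709/500) = 7900/129 ≈ 61.240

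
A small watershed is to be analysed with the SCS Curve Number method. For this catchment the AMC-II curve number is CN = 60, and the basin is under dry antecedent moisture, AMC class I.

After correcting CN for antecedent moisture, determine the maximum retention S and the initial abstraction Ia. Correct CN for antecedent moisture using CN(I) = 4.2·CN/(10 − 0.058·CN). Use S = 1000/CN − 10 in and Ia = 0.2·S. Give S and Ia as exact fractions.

Dry (AMC I): CN(I) = 4.2·60/(10 − 0.058·60) = 252/(163/25) = 6300/163 ≈ 38.650
Retention S: 1000/CN − 10 with CN=38.650 → S = 1000/63 ≈ 15.873 in
Ia = 0.2S: 0.2·15.873 = 3.175 in (exactly 200/63)

S = 1000/63 in ≈ 15.873 in; Ia = 200/63 in ≈ 3.175 in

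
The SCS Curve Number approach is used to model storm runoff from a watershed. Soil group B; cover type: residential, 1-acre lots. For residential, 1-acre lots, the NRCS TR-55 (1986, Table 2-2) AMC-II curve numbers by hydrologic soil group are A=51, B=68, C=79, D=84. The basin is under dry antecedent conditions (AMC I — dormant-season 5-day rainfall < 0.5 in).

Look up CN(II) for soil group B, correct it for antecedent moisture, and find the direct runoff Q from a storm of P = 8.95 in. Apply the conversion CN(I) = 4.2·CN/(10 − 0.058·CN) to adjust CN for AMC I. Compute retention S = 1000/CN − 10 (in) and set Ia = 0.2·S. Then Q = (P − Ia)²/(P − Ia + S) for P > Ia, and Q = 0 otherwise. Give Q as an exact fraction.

NRCS table: residential, 1-acre lots, soil group B → CN(II) = 68
Dry (AMC I): CN(I) = 4.2·68/(10 − 0.058·68) = (1428/5)/(757/125) = 35700/757 ≈ 47.160
Max retention: S = 1000/(35700/757) − 10 = 4000/357 in (≈ 11.204 in)
Ia = 0.2·(4000/357) = 800/357 in ≈ 2.241 in
Since P=8.950 > Ia=2.241: effective rainfall P−Ia = 47903/7140 in
Q: (47903/7140)² ÷ (127903/7140) = 2294697409/913227420 in (≈ 2.513 in)

Q = 2294697409/913227420 in ≈ 2.513 in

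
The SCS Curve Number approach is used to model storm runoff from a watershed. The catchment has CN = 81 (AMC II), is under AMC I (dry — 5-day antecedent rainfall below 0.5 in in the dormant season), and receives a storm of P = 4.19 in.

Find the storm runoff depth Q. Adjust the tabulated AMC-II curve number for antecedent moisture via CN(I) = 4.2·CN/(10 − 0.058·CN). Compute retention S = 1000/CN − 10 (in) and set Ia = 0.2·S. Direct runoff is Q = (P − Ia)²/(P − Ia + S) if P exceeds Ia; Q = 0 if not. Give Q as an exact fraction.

Q = 273235152961/250509501900 in ≈ 1.091 in

CN(I) from CN(II)=81: (4.2·81)/(10 − 0.058·81) = 170100/2651 ≈ 64.164
Max retention: S = 1000/(170100/2651) − 10 = 9500/1701 in (≈ 5.585 in)
Initial abstraction Ia = S/5 = (9500/1701)/5 = 1900/1701 ≈ 1.117 in
Excess rainfall: 4.190 − 1.117 = 3.073 in; P > Ia so Q > 0
Runoff Q = (P−Ia)²/(P−Ia+S) = (3.073)²/(3.073+5.585) = 273235152961/250509501900 ≈ 1.091 in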